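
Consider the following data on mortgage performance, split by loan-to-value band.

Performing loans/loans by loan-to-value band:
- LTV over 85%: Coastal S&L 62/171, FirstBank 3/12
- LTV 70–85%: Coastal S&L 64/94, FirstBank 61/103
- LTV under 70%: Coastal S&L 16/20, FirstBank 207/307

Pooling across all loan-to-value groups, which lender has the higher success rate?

FirstBank

LTV over 85%: Coastal S&L 62/171 = 36.3%, FirstBank 3/12 = 25.0% → Coastal S&L
LTV 70–85%: Coastal S&L 64/94 = 68.1%, FirstBank 61/103 = 59.2% → Coastal S&L
LTV under 70%: Coastal S&L 16/20 = 80.0%, FirstBank 207/307 = 67.4% → Coastal S&L
Overall: Coastal S&L 142/285 = 49.8%, FirstBank 271/422 = 64.2% → FirstBank
(Coastal S&L wins every loan-to-value group but FirstBank wins overall — Coastal S&L's loans skew toward the low-rate LTV over 85% group.)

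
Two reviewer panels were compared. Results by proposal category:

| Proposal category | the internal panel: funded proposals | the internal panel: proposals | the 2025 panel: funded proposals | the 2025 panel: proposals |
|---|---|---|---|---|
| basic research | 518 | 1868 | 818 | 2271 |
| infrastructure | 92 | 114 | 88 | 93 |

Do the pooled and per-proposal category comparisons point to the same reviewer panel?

Basic research: the internal panel 518/1868 = 27.7%, the 2025 panel 818/2271 = 36.0% → the 2025 panel
Infrastructure: the internal panel 92/114 = 80.7%, the 2025 panel 88/93 = 94.6% → the 2025 panel
Overall: the internal panel 610/1982 = 30.8%, the 2025 panel 906/2364 = 38.3% → the 2025 panel
The 2025 panel wins overall and in every proposal group — no reversal.

Yes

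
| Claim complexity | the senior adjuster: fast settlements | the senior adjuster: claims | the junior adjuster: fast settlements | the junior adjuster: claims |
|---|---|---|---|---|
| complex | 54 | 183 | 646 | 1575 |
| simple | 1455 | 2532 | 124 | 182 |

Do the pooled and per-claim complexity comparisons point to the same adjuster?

Complex: the senior adjuster 54/183 = 29.5%, the junior adjuster 646/1575 = 41.0% → the junior adjuster
Simple: the senior adjuster 1455/2532 = 57.5%, the junior adjuster 124/182 = 68.1% → the junior adjuster
Overall: the senior adjuster 1509/2715 = 55.6%, the junior adjuster 770/1757 = 43.8% → the senior adjuster
The junior adjuster wins each claim group but the senior adjuster wins overall — the comparison reverses. The junior adjuster's claims skew toward complex, which has a lower base rate.

No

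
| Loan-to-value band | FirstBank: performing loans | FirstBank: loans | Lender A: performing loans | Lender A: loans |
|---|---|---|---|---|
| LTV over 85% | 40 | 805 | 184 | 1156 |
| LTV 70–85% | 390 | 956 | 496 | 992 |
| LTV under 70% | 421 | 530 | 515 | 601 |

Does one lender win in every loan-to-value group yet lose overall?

LTV over 85%: FirstBank 40/805 = 5.0%, Lender A 184/1156 = 15.9% → Lender A
LTV 70–85%: FirstBank 390/956 = 40.8%, Lender A 496/992 = 50.0% → Lender A
LTV under 70%: FirstBank 421/530 = 79.4%, Lender A 515/601 = 85.7% → Lender A
Overall: FirstBank 851/2291 = 37.1%, Lender A 1195/2749 = 43.5% → Lender A
Lender A wins overall and in every loan-to-value group — no reversal.

No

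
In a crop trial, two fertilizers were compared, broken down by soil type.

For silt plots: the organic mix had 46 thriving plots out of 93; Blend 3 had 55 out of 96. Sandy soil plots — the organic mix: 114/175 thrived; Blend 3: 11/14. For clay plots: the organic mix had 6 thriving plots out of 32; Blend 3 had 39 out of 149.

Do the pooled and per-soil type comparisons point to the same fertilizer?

No

Silt: the organic mix 46/93 = 49.5%, Blend 3 55/96 = 57.3% → Blend 3
Sandy soil: the organic mix 114/175 = 65.1%, Blend 3 11/14 = 78.6% → Blend 3
Clay: the organic mix 6/32 = 18.8%, Blend 3 39/149 = 26.2% → Blend 3
Overall: the organic mix 166/300 = 55.3%, Blend 3 105/259 = 40.5% → the organic mix
Blend 3 wins each soil group but the organic mix wins overall — the comparison reverses. Blend 3's plots skew toward clay, which has a lower base rate.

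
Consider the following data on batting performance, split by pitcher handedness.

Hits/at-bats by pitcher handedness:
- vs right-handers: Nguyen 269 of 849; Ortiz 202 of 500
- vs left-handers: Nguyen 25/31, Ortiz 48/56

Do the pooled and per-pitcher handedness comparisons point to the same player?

Vs right-handers: Nguyen 269/849 = 31.7%, Ortiz 202/500 = 40.4% → Ortiz
Vs left-handers: Nguyen 25/31 = 80.6%, Ortiz 48/56 = 85.7% → Ortiz
Overall: Nguyen 294/880 = 33.4%, Ortiz 250/556 = 45.0% → Ortiz
Ortiz wins overall and in every pitcher group — no reversal.

Yes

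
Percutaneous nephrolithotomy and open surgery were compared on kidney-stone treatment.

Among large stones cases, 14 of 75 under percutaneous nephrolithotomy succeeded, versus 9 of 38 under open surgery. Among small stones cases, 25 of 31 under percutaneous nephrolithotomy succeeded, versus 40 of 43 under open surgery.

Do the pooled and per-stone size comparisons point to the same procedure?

Large stones: percutaneous nephrolithotomy 14/75 = 18.7%, open surgery 9/38 = 23.7% → open surgery
Small stones: percutaneous nephrolithotomy 25/31 = 80.6%, open surgery 40/43 = 93.0% → open surgery
Overall: percutaneous nephrolithotomy 39/106 = 36.8%, open surgery 49/81 = 60.5% → open surgery
Open surgery wins overall and in every stone group — no reversal.

Yes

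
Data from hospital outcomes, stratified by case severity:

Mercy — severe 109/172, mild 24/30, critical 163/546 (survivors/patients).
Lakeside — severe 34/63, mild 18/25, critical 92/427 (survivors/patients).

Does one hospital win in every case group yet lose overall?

No

Severe: Mercy 109/172 = 63.4%, Lakeside 34/63 = 54.0% → Mercy
Mild: Mercy 24/30 = 80.0%, Lakeside 18/25 = 72.0% → Mercy
Critical: Mercy 163/546 = 29.9%, Lakeside 92/427 = 21.5% → Mercy
Overall: Mercy 296/748 = 39.6%, Lakeside 144/515 = 28.0% → Mercy
Mercy wins overall and in every case group — no reversal.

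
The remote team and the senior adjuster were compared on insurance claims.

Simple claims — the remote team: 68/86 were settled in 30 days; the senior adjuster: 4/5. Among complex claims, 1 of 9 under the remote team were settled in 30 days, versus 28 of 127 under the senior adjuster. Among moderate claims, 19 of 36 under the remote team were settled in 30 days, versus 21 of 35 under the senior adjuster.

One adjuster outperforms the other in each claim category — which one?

the senior adjuster

Simple: the remote team 68/86 = 79.1%, the senior adjuster 4/5 = 80.0% → the senior adjuster
Complex: the remote team 1/9 = 11.1%, the senior adjuster 28/127 = 22.0% → the senior adjuster
Moderate: the remote team 19/36 = 52.8%, the senior adjuster 21/35 = 60.0% → the senior adjuster
The senior adjuster has the higher rate in all 3 groups.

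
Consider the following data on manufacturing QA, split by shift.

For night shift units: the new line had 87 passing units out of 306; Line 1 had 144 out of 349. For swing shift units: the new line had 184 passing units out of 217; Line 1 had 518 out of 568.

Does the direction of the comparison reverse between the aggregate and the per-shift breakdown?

No

Night shift: the new line 87/306 = 28.4%, Line 1 144/349 = 41.3% → Line 1
Swing shift: the new line 184/217 = 84.8%, Line 1 518/568 = 91.2% → Line 1
Overall: the new line 271/523 = 51.8%, Line 1 662/917 = 72.2% → Line 1
Line 1 wins overall and in every shift group — no reversal.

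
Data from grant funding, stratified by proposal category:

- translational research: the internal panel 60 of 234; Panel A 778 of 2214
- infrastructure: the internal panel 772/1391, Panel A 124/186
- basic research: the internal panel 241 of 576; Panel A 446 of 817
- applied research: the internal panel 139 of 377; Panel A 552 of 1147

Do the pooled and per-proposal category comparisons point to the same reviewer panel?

Translational research: the internal panel 60/234 = 25.6%, Panel A 778/2214 = 35.1% → Panel A
Infrastructure: the internal panel 772/1391 = 55.5%, Panel A 124/186 = 66.7% → Panel A
Basic research: the internal panel 241/576 = 41.8%, Panel A 446/817 = 54.6% → Panel A
Applied research: the internal panel 139/377 = 36.9%, Panel A 552/1147 = 48.1% → Panel A
Overall: the internal panel 1212/2578 = 47.0%, Panel A 1900/4364 = 43.5% → the internal panel
Panel A wins each proposal group but the internal panel wins overall — the comparison reverses. Panel A's proposals skew toward translational research, which has a lower base rate.

No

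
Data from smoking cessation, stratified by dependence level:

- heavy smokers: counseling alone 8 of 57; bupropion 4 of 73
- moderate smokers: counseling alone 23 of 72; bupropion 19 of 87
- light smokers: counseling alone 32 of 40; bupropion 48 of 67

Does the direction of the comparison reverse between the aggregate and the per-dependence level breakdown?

No

Heavy smokers: counseling alone 8/57 = 14.0%, bupropion 4/73 = 5.5% → counseling alone
Moderate smokers: counseling alone 23/72 = 31.9%, bupropion 19/87 = 21.8% → counseling alone
Light smokers: counseling alone 32/40 = 80.0%, bupropion 48/67 = 71.6% → counseling alone
Overall: counseling alone 63/169 = 37.3%, bupropion 71/227 = 31.3% → counseling alone
Counseling alone wins overall and in every dependence group — no reversal.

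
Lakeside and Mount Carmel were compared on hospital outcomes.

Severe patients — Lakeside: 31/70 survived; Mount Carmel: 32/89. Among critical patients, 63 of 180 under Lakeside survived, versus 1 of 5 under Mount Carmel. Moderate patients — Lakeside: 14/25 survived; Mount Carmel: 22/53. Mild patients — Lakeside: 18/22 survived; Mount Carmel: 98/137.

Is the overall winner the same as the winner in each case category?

Severe: Lakeside 31/70 = 44.3%, Mount Carmel 32/89 = 36.0% → Lakeside
Critical: Lakeside 63/180 = 35.0%, Mount Carmel 1/5 = 20.0% → Lakeside
Moderate: Lakeside 14/25 = 56.0%, Mount Carmel 22/53 = 41.5% → Lakeside
Mild: Lakeside 18/22 = 81.8%, Mount Carmel 98/137 = 71.5% → Lakeside
Overall: Lakeside 126/297 = 42.4%, Mount Carmel 153/284 = 53.9% → Mount Carmel
Lakeside wins each case group but Mount Carmel wins overall — the comparison reverses. Lakeside's patients skew toward critical, which has a lower base rate.

No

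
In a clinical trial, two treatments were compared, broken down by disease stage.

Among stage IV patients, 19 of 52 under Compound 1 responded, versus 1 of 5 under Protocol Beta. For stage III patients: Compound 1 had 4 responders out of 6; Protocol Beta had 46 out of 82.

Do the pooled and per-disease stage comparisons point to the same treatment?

No

Stage IV: Compound 1 19/52 = 36.5%, Protocol Beta 1/5 = 20.0% → Compound 1
Stage III: Compound 1 4/6 = 66.7%, Protocol Beta 46/82 = 56.1% → Compound 1
Overall: Compound 1 23/58 = 39.7%, Protocol Beta 47/87 = 54.0% → Protocol Beta
Compound 1 wins each disease group but Protocol Beta wins overall — the comparison reverses. Compound 1's patients skew toward stage IV, which has a lower base rate.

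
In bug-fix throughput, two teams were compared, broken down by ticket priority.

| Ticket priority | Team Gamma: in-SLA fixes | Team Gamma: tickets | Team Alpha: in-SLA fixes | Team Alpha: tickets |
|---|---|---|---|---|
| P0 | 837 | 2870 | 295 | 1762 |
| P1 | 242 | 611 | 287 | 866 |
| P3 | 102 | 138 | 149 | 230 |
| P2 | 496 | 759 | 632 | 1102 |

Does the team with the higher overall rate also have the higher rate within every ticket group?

Yes

P0: Team Gamma 837/2870 = 29.2%, Team Alpha 295/1762 = 16.7% → Team Gamma
P1: Team Gamma 242/611 = 39.6%, Team Alpha 287/866 = 33.1% → Team Gamma
P3: Team Gamma 102/138 = 73.9%, Team Alpha 149/230 = 64.8% → Team Gamma
P2: Team Gamma 496/759 = 65.3%, Team Alpha 632/1102 = 57.4% → Team Gamma
Overall: Team Gamma 1677/4378 = 38.3%, Team Alpha 1363/3960 = 34.4% → Team Gamma
Team Gamma wins overall and in every ticket group — no reversal.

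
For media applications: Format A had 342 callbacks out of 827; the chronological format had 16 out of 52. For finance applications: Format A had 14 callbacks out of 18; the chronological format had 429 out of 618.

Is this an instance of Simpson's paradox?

Media: Format A 342/827 = 41.4%, the chronological format 16/52 = 30.8% → Format A
Finance: Format A 14/18 = 77.8%, the chronological format 429/618 = 69.4% → Format A
Overall: Format A 356/845 = 42.1%, the chronological format 445/670 = 66.4% → the chronological format
Format A wins each industry group but the chronological format wins overall — the comparison reverses. Format A's applications skew toward media, which has a lower base rate.

Yes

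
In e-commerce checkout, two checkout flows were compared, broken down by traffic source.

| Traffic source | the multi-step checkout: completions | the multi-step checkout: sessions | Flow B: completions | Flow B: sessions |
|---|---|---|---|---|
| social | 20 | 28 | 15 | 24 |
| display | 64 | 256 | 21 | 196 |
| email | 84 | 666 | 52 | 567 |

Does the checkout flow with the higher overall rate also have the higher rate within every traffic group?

Yes

Social: the multi-step checkout 20/28 = 71.4%, Flow B 15/24 = 62.5% → the multi-step checkout
Display: the multi-step checkout 64/256 = 25.0%, Flow B 21/196 = 10.7% → the multi-step checkout
Email: the multi-step checkout 84/666 = 12.6%, Flow B 52/567 = 9.2% → the multi-step checkout
Overall: the multi-step checkout 168/950 = 17.7%, Flow B 88/787 = 11.2% → the multi-step checkout
The multi-step checkout wins overall and in every traffic group — no reversal.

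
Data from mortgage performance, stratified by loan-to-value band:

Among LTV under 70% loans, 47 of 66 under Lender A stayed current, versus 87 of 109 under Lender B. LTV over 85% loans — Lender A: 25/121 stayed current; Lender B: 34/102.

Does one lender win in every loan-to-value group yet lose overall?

No

LTV under 70%: Lender A 47/66 = 71.2%, Lender B 87/109 = 79.8% → Lender B
LTV over 85%: Lender A 25/121 = 20.7%, Lender B 34/102 = 33.3% → Lender B
Overall: Lender A 72/187 = 38.5%, Lender B 121/211 = 57.3% → Lender B
Lender B wins overall and in every loan-to-value group — no reversal.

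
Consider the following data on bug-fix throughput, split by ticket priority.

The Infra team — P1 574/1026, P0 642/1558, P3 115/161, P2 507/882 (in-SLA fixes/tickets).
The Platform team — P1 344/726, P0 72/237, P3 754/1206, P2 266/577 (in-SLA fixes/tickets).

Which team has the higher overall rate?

P1: the Infra team 574/1026 = 55.9%, the Platform team 344/726 = 47.4% → the Infra team
P0: the Infra team 642/1558 = 41.2%, the Platform team 72/237 = 30.4% → the Infra team
P3: the Infra team 115/161 = 71.4%, the Platform team 754/1206 = 62.5% → the Infra team
P2: the Infra team 507/882 = 57.5%, the Platform team 266/577 = 46.1% → the Infra team
Overall: the Infra team 1838/3627 = 50.7%, the Platform team 1436/2746 = 52.3% → the Platform team
(The Infra team wins every ticket group but the Platform team wins overall — the Infra team's tickets skew toward the low-rate P0 group.)

the Platform team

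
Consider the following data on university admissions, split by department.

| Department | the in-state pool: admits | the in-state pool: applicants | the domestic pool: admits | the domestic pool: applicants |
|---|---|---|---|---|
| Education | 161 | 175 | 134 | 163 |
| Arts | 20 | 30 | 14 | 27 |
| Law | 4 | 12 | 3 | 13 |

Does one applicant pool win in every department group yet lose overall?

Education: the in-state pool 161/175 = 92.0%, the domestic pool 134/163 = 82.2% → the in-state pool
Arts: the in-state pool 20/30 = 66.7%, the domestic pool 14/27 = 51.9% → the in-state pool
Law: the in-state pool 4/12 = 33.3%, the domestic pool 3/13 = 23.1% → the in-state pool
Overall: the in-state pool 185/217 = 85.3%, the domestic pool 151/203 = 74.4% → the in-state pool
The in-state pool wins overall and in every department group — no reversal.

No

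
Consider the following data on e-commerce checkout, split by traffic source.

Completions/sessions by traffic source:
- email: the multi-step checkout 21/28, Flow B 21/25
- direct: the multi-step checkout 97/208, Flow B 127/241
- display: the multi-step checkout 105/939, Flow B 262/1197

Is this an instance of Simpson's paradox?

No

Email: the multi-step checkout 21/28 = 75.0%, Flow B 21/25 = 84.0% → Flow B
Direct: the multi-step checkout 97/208 = 46.6%, Flow B 127/241 = 52.7% → Flow B
Display: the multi-step checkout 105/939 = 11.2%, Flow B 262/1197 = 21.9% → Flow B
Overall: the multi-step checkout 223/1175 = 19.0%, Flow B 410/1463 = 28.0% → Flow B
Flow B wins overall and in every traffic group — no reversal.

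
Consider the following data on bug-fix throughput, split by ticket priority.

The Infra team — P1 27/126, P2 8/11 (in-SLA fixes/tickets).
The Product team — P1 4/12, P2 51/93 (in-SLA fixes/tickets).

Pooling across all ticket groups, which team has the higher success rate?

P1: the Infra team 27/126 = 21.4%, the Product team 4/12 = 33.3% → the Product team
P2: the Infra team 8/11 = 72.7%, the Product team 51/93 = 54.8% → the Infra team
Overall: the Infra team 35/137 = 25.5%, the Product team 55/105 = 52.4% → the Product team
(Neither sweeps every ticket group, but the Product team has the higher pooled rate.)

the Product team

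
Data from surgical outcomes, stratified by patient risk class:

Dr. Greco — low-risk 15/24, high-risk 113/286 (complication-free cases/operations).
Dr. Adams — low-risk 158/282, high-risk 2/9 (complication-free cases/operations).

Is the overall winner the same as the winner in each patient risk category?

No

Low-risk: Dr. Greco 15/24 = 62.5%, Dr. Adams 158/282 = 56.0% → Dr. Greco
High-risk: Dr. Greco 113/286 = 39.5%, Dr. Adams 2/9 = 22.2% → Dr. Greco
Overall: Dr. Greco 128/310 = 41.3%, Dr. Adams 160/291 = 55.0% → Dr. Adams
Dr. Greco wins each patient risk group but Dr. Adams wins overall — the comparison reverses. Dr. Greco's operations skew toward high-risk, which has a lower base rate.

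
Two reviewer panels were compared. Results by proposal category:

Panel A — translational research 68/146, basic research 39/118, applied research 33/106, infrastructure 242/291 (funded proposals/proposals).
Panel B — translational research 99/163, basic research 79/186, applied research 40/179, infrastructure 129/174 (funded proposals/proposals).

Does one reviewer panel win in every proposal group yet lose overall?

No

Translational research: Panel A 68/146 = 46.6%, Panel B 99/163 = 60.7% → Panel B
Basic research: Panel A 39/118 = 33.1%, Panel B 79/186 = 42.5% → Panel B
Applied research: Panel A 33/106 = 31.1%, Panel B 40/179 = 22.3% → Panel A
Infrastructure: Panel A 242/291 = 83.2%, Panel B 129/174 = 74.1% → Panel A
Overall: Panel A 382/661 = 57.8%, Panel B 347/702 = 49.4% → Panel A
Neither sweeps: Panel A wins 2 of 4 groups, Panel B wins 2. Panel A wins overall but not every group — no Simpson reversal.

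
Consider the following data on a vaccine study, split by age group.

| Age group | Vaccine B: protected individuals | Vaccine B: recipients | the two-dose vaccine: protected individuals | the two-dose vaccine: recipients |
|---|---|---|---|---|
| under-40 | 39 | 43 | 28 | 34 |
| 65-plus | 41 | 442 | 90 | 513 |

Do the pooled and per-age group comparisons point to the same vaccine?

No

Under-40: Vaccine B 39/43 = 90.7%, the two-dose vaccine 28/34 = 82.4% → Vaccine B
65-plus: Vaccine B 41/442 = 9.3%, the two-dose vaccine 90/513 = 17.5% → the two-dose vaccine
Overall: Vaccine B 80/485 = 16.5%, the two-dose vaccine 118/547 = 21.6% → the two-dose vaccine
Neither sweeps: Vaccine B wins 1 of 2 groups, the two-dose vaccine wins 1. The two-dose vaccine wins overall but not every group — no Simpson reversal.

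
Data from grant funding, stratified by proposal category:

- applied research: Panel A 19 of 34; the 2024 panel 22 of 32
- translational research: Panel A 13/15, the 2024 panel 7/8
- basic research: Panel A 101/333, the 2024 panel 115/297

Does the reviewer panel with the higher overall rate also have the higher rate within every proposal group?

Yes

Applied research: Panel A 19/34 = 55.9%, the 2024 panel 22/32 = 68.8% → the 2024 panel
Translational research: Panel A 13/15 = 86.7%, the 2024 panel 7/8 = 87.5% → the 2024 panel
Basic research: Panel A 101/333 = 30.3%, the 2024 panel 115/297 = 38.7% → the 2024 panel
Overall: Panel A 133/382 = 34.8%, the 2024 panel 144/337 = 42.7% → the 2024 panel
The 2024 panel wins overall and in every proposal group — no reversal.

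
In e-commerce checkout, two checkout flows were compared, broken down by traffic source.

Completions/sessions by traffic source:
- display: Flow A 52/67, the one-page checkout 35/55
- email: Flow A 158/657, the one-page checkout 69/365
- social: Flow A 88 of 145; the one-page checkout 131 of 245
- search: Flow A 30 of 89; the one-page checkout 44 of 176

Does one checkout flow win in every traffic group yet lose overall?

Display: Flow A 52/67 = 77.6%, the one-page checkout 35/55 = 63.6% → Flow A
Email: Flow A 158/657 = 24.0%, the one-page checkout 69/365 = 18.9% → Flow A
Social: Flow A 88/145 = 60.7%, the one-page checkout 131/245 = 53.5% → Flow A
Search: Flow A 30/89 = 33.7%, the one-page checkout 44/176 = 25.0% → Flow A
Overall: Flow A 328/958 = 34.2%, the one-page checkout 279/841 = 33.2% → Flow A
Flow A wins overall and in every traffic group — no reversal.

No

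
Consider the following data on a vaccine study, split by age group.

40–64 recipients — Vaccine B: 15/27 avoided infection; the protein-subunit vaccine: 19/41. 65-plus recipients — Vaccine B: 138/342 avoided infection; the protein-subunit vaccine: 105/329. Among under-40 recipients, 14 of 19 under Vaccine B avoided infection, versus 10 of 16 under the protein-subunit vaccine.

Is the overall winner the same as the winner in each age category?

Yes

40–64: Vaccine B 15/27 = 55.6%, the protein-subunit vaccine 19/41 = 46.3% → Vaccine B
65-plus: Vaccine B 138/342 = 40.4%, the protein-subunit vaccine 105/329 = 31.9% → Vaccine B
Under-40: Vaccine B 14/19 = 73.7%, the protein-subunit vaccine 10/16 = 62.5% → Vaccine B
Overall: Vaccine B 167/388 = 43.0%, the protein-subunit vaccine 134/386 = 34.7% → Vaccine B
Vaccine B wins overall and in every age group — no reversal.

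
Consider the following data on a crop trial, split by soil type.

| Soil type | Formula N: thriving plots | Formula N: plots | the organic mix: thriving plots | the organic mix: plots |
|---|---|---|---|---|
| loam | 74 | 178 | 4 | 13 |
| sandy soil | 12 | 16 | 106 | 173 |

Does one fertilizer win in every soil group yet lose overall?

Yes

Loam: Formula N 74/178 = 41.6%, the organic mix 4/13 = 30.8% → Formula N
Sandy soil: Formula N 12/16 = 75.0%, the organic mix 106/173 = 61.3% → Formula N
Overall: Formula N 86/194 = 44.3%, the organic mix 110/186 = 59.1% → the organic mix
Formula N wins each soil group but the organic mix wins overall — the comparison reverses. Formula N's plots skew toward loam, which has a lower base rate.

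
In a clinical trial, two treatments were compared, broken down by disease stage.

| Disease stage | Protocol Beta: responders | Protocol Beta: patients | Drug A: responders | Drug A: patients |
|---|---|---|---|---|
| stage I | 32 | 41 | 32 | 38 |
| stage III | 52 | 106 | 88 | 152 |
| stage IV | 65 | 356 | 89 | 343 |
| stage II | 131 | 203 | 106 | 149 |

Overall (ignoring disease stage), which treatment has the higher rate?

Stage I: Protocol Beta 32/41 = 78.0%, Drug A 32/38 = 84.2% → Drug A
Stage III: Protocol Beta 52/106 = 49.1%, Drug A 88/152 = 57.9% → Drug A
Stage IV: Protocol Beta 65/356 = 18.3%, Drug A 89/343 = 25.9% → Drug A
Stage II: Protocol Beta 131/203 = 64.5%, Drug A 106/149 = 71.1% → Drug A
Overall: Protocol Beta 280/706 = 39.7%, Drug A 315/682 = 46.2% → Drug A

Drug A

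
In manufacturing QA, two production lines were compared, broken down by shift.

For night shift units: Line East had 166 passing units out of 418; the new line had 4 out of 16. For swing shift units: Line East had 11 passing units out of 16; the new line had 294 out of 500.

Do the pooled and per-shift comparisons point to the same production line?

No

Night shift: Line East 166/418 = 39.7%, the new line 4/16 = 25.0% → Line East
Swing shift: Line East 11/16 = 68.8%, the new line 294/500 = 58.8% → Line East
Overall: Line East 177/434 = 40.8%, the new line 298/516 = 57.8% → the new line
Line East wins each shift group but the new line wins overall — the comparison reverses. Line East's units skew toward night shift, which has a lower base rate.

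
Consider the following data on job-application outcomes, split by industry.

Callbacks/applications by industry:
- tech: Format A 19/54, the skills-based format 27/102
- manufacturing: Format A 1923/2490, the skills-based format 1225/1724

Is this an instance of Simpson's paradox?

No

Tech: Format A 19/54 = 35.2%, the skills-based format 27/102 = 26.5% → Format A
Manufacturing: Format A 1923/2490 = 77.2%, the skills-based format 1225/1724 = 71.1% → Format A
Overall: Format A 1942/2544 = 76.3%, the skills-based format 1252/1826 = 68.6% → Format A
Format A wins overall and in every industry group — no reversal.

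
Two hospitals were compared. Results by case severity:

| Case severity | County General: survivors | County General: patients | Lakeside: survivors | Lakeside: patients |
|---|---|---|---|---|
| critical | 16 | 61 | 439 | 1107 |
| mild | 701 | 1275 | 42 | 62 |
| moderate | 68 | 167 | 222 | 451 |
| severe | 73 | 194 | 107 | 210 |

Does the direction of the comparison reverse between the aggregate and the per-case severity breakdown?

Yes

Critical: County General 16/61 = 26.2%, Lakeside 439/1107 = 39.7% → Lakeside
Mild: County General 701/1275 = 55.0%, Lakeside 42/62 = 67.7% → Lakeside
Moderate: County General 68/167 = 40.7%, Lakeside 222/451 = 49.2% → Lakeside
Severe: County General 73/194 = 37.6%, Lakeside 107/210 = 51.0% → Lakeside
Overall: County General 858/1697 = 50.6%, Lakeside 810/1830 = 44.3% → County General
Lakeside wins each case group but County General wins overall — the comparison reverses. Lakeside's patients skew toward critical, which has a lower base rate.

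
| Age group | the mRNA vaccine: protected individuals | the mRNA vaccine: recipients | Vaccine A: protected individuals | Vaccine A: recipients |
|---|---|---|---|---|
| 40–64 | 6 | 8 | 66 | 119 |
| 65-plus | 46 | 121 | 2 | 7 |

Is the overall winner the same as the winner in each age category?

40–64: the mRNA vaccine 6/8 = 75.0%, Vaccine A 66/119 = 55.5% → the mRNA vaccine
65-plus: the mRNA vaccine 46/121 = 38.0%, Vaccine A 2/7 = 28.6% → the mRNA vaccine
Overall: the mRNA vaccine 52/129 = 40.3%, Vaccine A 68/126 = 54.0% → Vaccine A
The mRNA vaccine wins each age group but Vaccine A wins overall — the comparison reverses. The mRNA vaccine's recipients skew toward 65-plus, which has a lower base rate.

No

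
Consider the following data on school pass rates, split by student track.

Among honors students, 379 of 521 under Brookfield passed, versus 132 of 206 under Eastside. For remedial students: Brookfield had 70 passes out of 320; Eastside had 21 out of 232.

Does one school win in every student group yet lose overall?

Honors: Brookfield 379/521 = 72.7%, Eastside 132/206 = 64.1% → Brookfield
Remedial: Brookfield 70/320 = 21.9%, Eastside 21/232 = 9.1% → Brookfield
Overall: Brookfield 449/841 = 53.4%, Eastside 153/438 = 34.9% → Brookfield
Brookfield wins overall and in every student group — no reversal.

No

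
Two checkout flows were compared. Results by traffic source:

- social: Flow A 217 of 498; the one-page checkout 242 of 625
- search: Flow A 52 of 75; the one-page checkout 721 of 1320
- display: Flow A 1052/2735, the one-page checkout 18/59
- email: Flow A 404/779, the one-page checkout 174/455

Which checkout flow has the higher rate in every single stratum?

Social: Flow A 217/498 = 43.6%, the one-page checkout 242/625 = 38.7% → Flow A
Search: Flow A 52/75 = 69.3%, the one-page checkout 721/1320 = 54.6% → Flow A
Display: Flow A 1052/2735 = 38.5%, the one-page checkout 18/59 = 30.5% → Flow A
Email: Flow A 404/779 = 51.9%, the one-page checkout 174/455 = 38.2% → Flow A
Flow A has the higher rate in all 4 groups.

Flow A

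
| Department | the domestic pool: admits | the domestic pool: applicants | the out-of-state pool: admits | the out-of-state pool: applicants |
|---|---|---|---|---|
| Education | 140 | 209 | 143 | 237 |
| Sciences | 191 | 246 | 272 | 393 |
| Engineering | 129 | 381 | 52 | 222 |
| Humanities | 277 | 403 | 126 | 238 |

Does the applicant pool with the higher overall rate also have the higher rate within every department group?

Education: the domestic pool 140/209 = 67.0%, the out-of-state pool 143/237 = 60.3% → the domestic pool
Sciences: the domestic pool 191/246 = 77.6%, the out-of-state pool 272/393 = 69.2% → the domestic pool
Engineering: the domestic pool 129/381 = 33.9%, the out-of-state pool 52/222 = 23.4% → the domestic pool
Humanities: the domestic pool 277/403 = 68.7%, the out-of-state pool 126/238 = 52.9% → the domestic pool
Overall: the domestic pool 737/1239 = 59.5%, the out-of-state pool 593/1090 = 54.4% → the domestic pool
The domestic pool wins overall and in every department group — no reversal.

Yes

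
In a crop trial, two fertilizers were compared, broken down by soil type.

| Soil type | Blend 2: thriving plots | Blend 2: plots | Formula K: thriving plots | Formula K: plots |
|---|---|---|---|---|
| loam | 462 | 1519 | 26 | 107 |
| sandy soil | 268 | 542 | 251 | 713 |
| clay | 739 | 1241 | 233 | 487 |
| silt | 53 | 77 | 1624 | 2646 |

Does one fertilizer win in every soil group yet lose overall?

Loam: Blend 2 462/1519 = 30.4%, Formula K 26/107 = 24.3% → Blend 2
Sandy soil: Blend 2 268/542 = 49.4%, Formula K 251/713 = 35.2% → Blend 2
Clay: Blend 2 739/1241 = 59.5%, Formula K 233/487 = 47.8% → Blend 2
Silt: Blend 2 53/77 = 68.8%, Formula K 1624/2646 = 61.4% → Blend 2
Overall: Blend 2 1522/3379 = 45.0%, Formula K 2134/3953 = 54.0% → Formula K
Blend 2 wins each soil group but Formula K wins overall — the comparison reverses. Blend 2's plots skew toward loam, which has a lower base rate.

Yes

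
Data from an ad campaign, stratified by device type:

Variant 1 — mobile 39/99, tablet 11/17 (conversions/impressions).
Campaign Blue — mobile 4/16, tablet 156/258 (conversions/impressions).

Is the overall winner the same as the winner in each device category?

Mobile: Variant 1 39/99 = 39.4%, Campaign Blue 4/16 = 25.0% → Variant 1
Tablet: Variant 1 11/17 = 64.7%, Campaign Blue 156/258 = 60.5% → Variant 1
Overall: Variant 1 50/116 = 43.1%, Campaign Blue 160/274 = 58.4% → Campaign Blue
Variant 1 wins each device group but Campaign Blue wins overall — the comparison reverses. Variant 1's impressions skew toward mobile, which has a lower base rate.

No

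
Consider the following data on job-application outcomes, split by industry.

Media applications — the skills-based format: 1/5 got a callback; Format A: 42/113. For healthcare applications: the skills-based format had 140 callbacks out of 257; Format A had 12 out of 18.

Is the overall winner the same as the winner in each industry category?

Media: the skills-based format 1/5 = 20.0%, Format A 42/113 = 37.2% → Format A
Healthcare: the skills-based format 140/257 = 54.5%, Format A 12/18 = 66.7% → Format A
Overall: the skills-based format 141/262 = 53.8%, Format A 54/131 = 41.2% → the skills-based format
Format A wins each industry group but the skills-based format wins overall — the comparison reverses. Format A's applications skew toward media, which has a lower base rate.

No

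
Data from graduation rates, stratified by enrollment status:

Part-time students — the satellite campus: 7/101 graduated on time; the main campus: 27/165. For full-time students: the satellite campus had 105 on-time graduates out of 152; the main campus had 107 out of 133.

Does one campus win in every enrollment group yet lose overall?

No

Part-time: the satellite campus 7/101 = 6.9%, the main campus 27/165 = 16.4% → the main campus
Full-time: the satellite campus 105/152 = 69.1%, the main campus 107/133 = 80.5% → the main campus
Overall: the satellite campus 112/253 = 44.3%, the main campus 134/298 = 45.0% → the main campus
The main campus wins overall and in every enrollment group — no reversal.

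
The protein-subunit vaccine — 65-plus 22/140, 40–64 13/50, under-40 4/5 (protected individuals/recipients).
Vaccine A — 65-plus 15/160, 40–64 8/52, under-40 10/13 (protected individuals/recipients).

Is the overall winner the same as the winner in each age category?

Yes

65-plus: the protein-subunit vaccine 22/140 = 15.7%, Vaccine A 15/160 = 9.4% → the protein-subunit vaccine
40–64: the protein-subunit vaccine 13/50 = 26.0%, Vaccine A 8/52 = 15.4% → the protein-subunit vaccine
Under-40: the protein-subunit vaccine 4/5 = 80.0%, Vaccine A 10/13 = 76.9% → the protein-subunit vaccine
Overall: the protein-subunit vaccine 39/195 = 20.0%, Vaccine A 33/225 = 14.7% → the protein-subunit vaccine
The protein-subunit vaccine wins overall and in every age group — no reversal.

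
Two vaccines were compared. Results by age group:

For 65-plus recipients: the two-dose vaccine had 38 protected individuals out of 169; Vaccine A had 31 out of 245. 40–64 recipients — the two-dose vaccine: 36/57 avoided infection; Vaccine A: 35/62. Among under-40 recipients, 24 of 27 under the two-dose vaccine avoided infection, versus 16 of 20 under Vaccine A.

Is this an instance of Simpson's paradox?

No

65-plus: the two-dose vaccine 38/169 = 22.5%, Vaccine A 31/245 = 12.7% → the two-dose vaccine
40–64: the two-dose vaccine 36/57 = 63.2%, Vaccine A 35/62 = 56.5% → the two-dose vaccine
Under-40: the two-dose vaccine 24/27 = 88.9%, Vaccine A 16/20 = 80.0% → the two-dose vaccine
Overall: the two-dose vaccine 98/253 = 38.7%, Vaccine A 82/327 = 25.1% → the two-dose vaccine
The two-dose vaccine wins overall and in every age group — no reversal.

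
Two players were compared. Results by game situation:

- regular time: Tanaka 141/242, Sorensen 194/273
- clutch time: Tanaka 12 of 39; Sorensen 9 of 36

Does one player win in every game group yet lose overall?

No

Regular time: Tanaka 141/242 = 58.3%, Sorensen 194/273 = 71.1% → Sorensen
Clutch time: Tanaka 12/39 = 30.8%, Sorensen 9/36 = 25.0% → Tanaka
Overall: Tanaka 153/281 = 54.4%, Sorensen 203/309 = 65.7% → Sorensen
Neither sweeps: Tanaka wins 1 of 2 groups, Sorensen wins 1. Sorensen wins overall but not every group — no Simpson reversal.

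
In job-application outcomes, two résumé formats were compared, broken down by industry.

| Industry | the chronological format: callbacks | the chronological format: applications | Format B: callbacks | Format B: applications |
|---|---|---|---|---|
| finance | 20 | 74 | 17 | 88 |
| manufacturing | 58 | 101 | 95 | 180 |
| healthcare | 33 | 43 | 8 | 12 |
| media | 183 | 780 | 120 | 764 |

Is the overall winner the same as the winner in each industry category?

Finance: the chronological format 20/74 = 27.0%, Format B 17/88 = 19.3% → the chronological format
Manufacturing: the chronological format 58/101 = 57.4%, Format B 95/180 = 52.8% → the chronological format
Healthcare: the chronological format 33/43 = 76.7%, Format B 8/12 = 66.7% → the chronological format
Media: the chronological format 183/780 = 23.5%, Format B 120/764 = 15.7% → the chronological format
Overall: the chronological format 294/998 = 29.5%, Format B 240/1044 = 23.0% → the chronological format
The chronological format wins overall and in every industry group — no reversal.

Yes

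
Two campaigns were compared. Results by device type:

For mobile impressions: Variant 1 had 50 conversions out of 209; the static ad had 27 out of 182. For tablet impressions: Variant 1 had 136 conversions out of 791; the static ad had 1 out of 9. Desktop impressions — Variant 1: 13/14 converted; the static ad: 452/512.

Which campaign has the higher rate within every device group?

Variant 1

Mobile: Variant 1 50/209 = 23.9%, the static ad 27/182 = 14.8% → Variant 1
Tablet: Variant 1 136/791 = 17.2%, the static ad 1/9 = 11.1% → Variant 1
Desktop: Variant 1 13/14 = 92.9%, the static ad 452/512 = 88.3% → Variant 1
Variant 1 has the higher rate in all 3 groups.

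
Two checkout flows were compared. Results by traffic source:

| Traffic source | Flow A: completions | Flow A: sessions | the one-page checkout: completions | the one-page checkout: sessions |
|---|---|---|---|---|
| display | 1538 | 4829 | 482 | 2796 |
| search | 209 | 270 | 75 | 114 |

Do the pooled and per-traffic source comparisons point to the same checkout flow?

Display: Flow A 1538/4829 = 31.8%, the one-page checkout 482/2796 = 17.2% → Flow A
Search: Flow A 209/270 = 77.4%, the one-page checkout 75/114 = 65.8% → Flow A
Overall: Flow A 1747/5099 = 34.3%, the one-page checkout 557/2910 = 19.1% → Flow A
Flow A wins overall and in every traffic group — no reversal.

Yes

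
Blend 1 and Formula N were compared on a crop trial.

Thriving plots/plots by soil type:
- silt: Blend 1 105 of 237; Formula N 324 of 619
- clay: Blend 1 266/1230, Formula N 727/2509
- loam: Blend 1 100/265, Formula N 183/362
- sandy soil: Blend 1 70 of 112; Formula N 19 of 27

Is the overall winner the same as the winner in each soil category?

Silt: Blend 1 105/237 = 44.3%, Formula N 324/619 = 52.3% → Formula N
Clay: Blend 1 266/1230 = 21.6%, Formula N 727/2509 = 29.0% → Formula N
Loam: Blend 1 100/265 = 37.7%, Formula N 183/362 = 50.6% → Formula N
Sandy soil: Blend 1 70/112 = 62.5%, Formula N 19/27 = 70.4% → Formula N
Overall: Blend 1 541/1844 = 29.3%, Formula N 1253/3517 = 35.6% → Formula N
Formula N wins overall and in every soil group — no reversal.

Yes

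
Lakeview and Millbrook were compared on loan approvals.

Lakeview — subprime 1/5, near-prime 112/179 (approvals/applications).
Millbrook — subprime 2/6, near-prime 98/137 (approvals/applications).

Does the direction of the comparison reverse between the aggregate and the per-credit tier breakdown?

No

Subprime: Lakeview 1/5 = 20.0%, Millbrook 2/6 = 33.3% → Millbrook
Near-prime: Lakeview 112/179 = 62.6%, Millbrook 98/137 = 71.5% → Millbrook
Overall: Lakeview 113/184 = 61.4%, Millbrook 100/143 = 69.9% → Millbrook
Millbrook wins overall and in every credit group — no reversal.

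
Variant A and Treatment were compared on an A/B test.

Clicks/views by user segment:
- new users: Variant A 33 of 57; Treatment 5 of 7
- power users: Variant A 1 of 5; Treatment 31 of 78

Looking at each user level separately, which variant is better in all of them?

New users: Variant A 33/57 = 57.9%, Treatment 5/7 = 71.4% → Treatment
Power users: Variant A 1/5 = 20.0%, Treatment 31/78 = 39.7% → Treatment
Treatment has the higher rate in both groups.

Treatment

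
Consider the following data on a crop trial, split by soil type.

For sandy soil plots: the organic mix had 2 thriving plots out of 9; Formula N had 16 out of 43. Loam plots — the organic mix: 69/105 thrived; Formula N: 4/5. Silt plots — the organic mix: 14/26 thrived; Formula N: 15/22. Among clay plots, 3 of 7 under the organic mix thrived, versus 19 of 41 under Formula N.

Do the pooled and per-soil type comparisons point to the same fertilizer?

No

Sandy soil: the organic mix 2/9 = 22.2%, Formula N 16/43 = 37.2% → Formula N
Loam: the organic mix 69/105 = 65.7%, Formula N 4/5 = 80.0% → Formula N
Silt: the organic mix 14/26 = 53.8%, Formula N 15/22 = 68.2% → Formula N
Clay: the organic mix 3/7 = 42.9%, Formula N 19/41 = 46.3% → Formula N
Overall: the organic mix 88/147 = 59.9%, Formula N 54/111 = 48.6% → the organic mix
Formula N wins each soil group but the organic mix wins overall — the comparison reverses. Formula N's plots skew toward sandy soil, which has a lower base rate.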